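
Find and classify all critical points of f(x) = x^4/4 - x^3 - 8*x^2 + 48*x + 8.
f'(x) = x^3 - 3*x^2 - 16*x + 48

Solve f'(x) = 0:
  Factor: x^3 - 3*x^2 - 16*x + 48 = (x - 4)*(x - 3)*(x + 4) = 0.
  ⇒ x = -4, 3, 4

f''(x) = 3*x^2 - 6*x - 16
Second-derivative test at each critical point:
  f''(-4) = 56 > 0 → local minimum
  f''(3) = -7 < 0 → local maximum
  f''(4) = 8 > 0 → local minimum

Critical points: x = -4 (local minimum); x = 3 (local maximum); x = 4 (local minimum)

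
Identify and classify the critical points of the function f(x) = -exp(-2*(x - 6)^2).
f'(x) = 4*(x - 6)*exp(-2*(x - 6)^2)

Solve f'(x) = 0:
  f'(x) = (4*x - 24)·exp(-2*(x - 6)^2) and exp(-2*(x - 6)^2) > 0 for every x, so f'(x) = 0 ⇔ 4*x - 24 = 0.
  Factor: 4*x - 24 = 4*(x - 6) = 0.
  ⇒ x = 6

f''(x) = 4*(1 - 4*(x - 6)^2)*exp(-2*(x - 6)^2)
Second-derivative test at each critical point:
  f''(6) = 4 > 0 → local minimum

Critical points: x = 6 (local minimum)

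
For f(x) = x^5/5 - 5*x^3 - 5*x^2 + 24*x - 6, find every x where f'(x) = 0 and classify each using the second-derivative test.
f'(x) = x^4 - 15*x^2 - 10*x + 24

Solve f'(x) = 0:
  Factor: x^4 - 15*x^2 - 10*x + 24 = (x - 4)*(x - 1)*(x + 2)*(x + 3) = 0.
  ⇒ x = -3, -2, 1, 4

f''(x) = 4*x^3 - 30*x - 10
Second-derivative test at each critical point:
  f''(-3) = -28 < 0 → local maximum
  f''(-2) = 18 > 0 → local minimum
  f''(1) = -36 < 0 → local maximum
  f''(4) = 126 > 0 → local minimum

Critical points: x = -3 (local maximum); x = -2 (local minimum); x = 1 (local maximum); x = 4 (local minimum)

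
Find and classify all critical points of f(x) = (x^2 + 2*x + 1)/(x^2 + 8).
f'(x) = 2*(-x^2 + 7*x + 8)/(x^4 + 16*x^2 + 64)

Solve f'(x) = 0:
  f'(x) = -2*(x - 8)*(x + 1)/(x^2 + 8)^2; the denominator is positive wherever f is defined, so f'(x) = 0 ⇔ -2*x^2 + 14*x + 16 = 0.
  Factor: -2*x^2 + 14*x + 16 = -2*(x - 8)*(x + 1) = 0.
  ⇒ x = -1, 8

f''(x) = 2*(2*x^3 - 21*x^2 - 48*x + 56)/(x^6 + 24*x^4 + 192*x^2 + 512)
Second-derivative test at each critical point:
  f''(-1) = 2/9 > 0 → local minimum
  f''(8) = -1/288 < 0 → local maximum

Critical points: x = -1 (local minimum); x = 8 (local maximum)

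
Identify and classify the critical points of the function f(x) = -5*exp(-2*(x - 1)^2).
f'(x) = 20*(x - 1)*exp(-2*(x - 1)^2)

Solve f'(x) = 0:
  f'(x) = (20*x - 20)·exp(-2*(x - 1)^2) and exp(-2*(x - 1)^2) > 0 for every x, so f'(x) = 0 ⇔ 20*x - 20 = 0.
  Factor: 20*x - 20 = 20*(x - 1) = 0.
  ⇒ x = 1

f''(x) = 20*(1 - 4*(x - 1)^2)*exp(-2*(x - 1)^2)
Second-derivative test at each critical point:
  f''(1) = 20 > 0 → local minimum

Critical points: x = 1 (local minimum)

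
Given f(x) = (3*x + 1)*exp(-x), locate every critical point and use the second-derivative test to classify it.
f'(x) = (2 - 3*x)*exp(-x)

Solve f'(x) = 0:
  f'(x) = (2 - 3*x)·exp(-x) and exp(-x) > 0 for every x, so f'(x) = 0 ⇔ 2 - 3*x = 0.
  2 - 3*x = 0.
  ⇒ x = 2/3

f''(x) = (3*x - 5)*exp(-x)
Second-derivative test at each critical point:
  f''(2/3) = -1.5403 < 0 → local maximum

Critical points: x = 2/3 (local maximum)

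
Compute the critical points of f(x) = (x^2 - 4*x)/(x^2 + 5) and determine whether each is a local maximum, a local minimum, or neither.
f'(x) = 2*(2*x^2 + 5*x - 10)/(x^4 + 10*x^2 + 25)

Solve f'(x) = 0:
  f'(x) = 2*(2*x^2 + 5*x - 10)/(x^2 + 5)^2; the denominator is positive wherever f is defined, so f'(x) = 0 ⇔ 4*x^2 + 10*x - 20 = 0.
  Factor: 4*x^2 + 10*x - 20 = 2*(2*x^2 + 5*x - 10); 2*x^2 + 5*x - 10 = 0 has no rational roots; quadratic formula: x = (-5 ± √105)/4.
  ⇒ x = -sqrt(105)/4 - 5/4 ≈ -3.8117, -5/4 + sqrt(105)/4 ≈ 1.3117

f''(x) = 2*(-4*x^3 - 15*x^2 + 60*x + 25)/(x^6 + 15*x^4 + 75*x^2 + 125)
Second-derivative test at each critical point:
  f''(-3.8117) = -0.0537 < 0 → local maximum
  f''(1.3117) = 0.4537 > 0 → local minimum

Critical points: x = -sqrt(105)/4 - 5/4 ≈ -3.8117 (local maximum); x = -5/4 + sqrt(105)/4 ≈ 1.3117 (local minimum)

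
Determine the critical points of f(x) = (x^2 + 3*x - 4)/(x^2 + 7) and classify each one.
f'(x) = (-3*x^2 + 22*x + 21)/(x^4 + 14*x^2 + 49)

Solve f'(x) = 0:
  f'(x) = -(3*x^2 - 22*x - 21)/(x^2 + 7)^2; the denominator is positive wherever f is defined, so f'(x) = 0 ⇔ -3*x^2 + 22*x + 21 = 0.
  3*x^2 - 22*x - 21 = 0 has no rational roots; quadratic formula: x = (22 ± √736)/6.
  ⇒ x = 11/3 - 2*sqrt(46)/3 ≈ -0.8549, 11/3 + 2*sqrt(46)/3 ≈ 8.1882

f''(x) = 2*(3*x^3 - 33*x^2 - 63*x + 77)/(x^6 + 21*x^4 + 147*x^2 + 343)
Second-derivative test at each critical point:
  f''(-0.8549) = 0.4539 > 0 → local minimum
  f''(8.1882) = -0.0049 < 0 → local maximum

Critical points: x = 11/3 - 2*sqrt(46)/3 ≈ -0.8549 (local minimum); x = 11/3 + 2*sqrt(46)/3 ≈ 8.1882 (local maximum)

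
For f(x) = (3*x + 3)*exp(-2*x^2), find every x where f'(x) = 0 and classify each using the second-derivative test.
f'(x) = 3*(-4*x*(x + 1) + 1)*exp(-2*x^2)

Solve f'(x) = 0:
  f'(x) = (-12*x^2 - 12*x + 3)·exp(-2*x^2) and exp(-2*x^2) > 0 for every x, so f'(x) = 0 ⇔ -12*x^2 - 12*x + 3 = 0.
  Factor: -12*x^2 - 12*x + 3 = -3*(4*x^2 + 4*x - 1); 4*x^2 + 4*x - 1 = 0 has no rational roots; quadratic formula: x = (-4 ± √32)/8.
  ⇒ x = -sqrt(2)/2 - 1/2 ≈ -1.2071, -1/2 + sqrt(2)/2 ≈ 0.2071

f''(x) = 12*(4*x^2*(x + 1) - 3*x - 1)*exp(-2*x^2)
Second-derivative test at each critical point:
  f''(-1.2071) = 0.9206 > 0 → local minimum
  f''(0.2071) = -15.5754 < 0 → local maximum

Critical points: x = -sqrt(2)/2 - 1/2 ≈ -1.2071 (local minimum); x = -1/2 + sqrt(2)/2 ≈ 0.2071 (local maximum)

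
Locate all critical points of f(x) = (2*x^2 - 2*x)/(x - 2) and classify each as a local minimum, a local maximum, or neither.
f'(x) = 2*(x^2 - 4*x + 2)/(x^2 - 4*x + 4)

Solve f'(x) = 0:
  f'(x) = 2*(x^2 - 4*x + 2)/(x - 2)^2; the denominator is positive wherever f is defined, so f'(x) = 0 ⇔ 2*x^2 - 8*x + 4 = 0.
  Factor: 2*x^2 - 8*x + 4 = 2*(x^2 - 4*x + 2); x^2 - 4*x + 2 = 0 has no rational roots; quadratic formula: x = (4 ± √8)/2.
  ⇒ x = 2 - sqrt(2) ≈ 0.5858, sqrt(2) + 2 ≈ 3.4142

f''(x) = 8/(x^3 - 6*x^2 + 12*x - 8)
Second-derivative test at each critical point:
  f''(0.5858) = -2.8284 < 0 → local maximum
  f''(3.4142) = 2.8284 > 0 → local minimum

Critical points: x = 2 - sqrt(2) ≈ 0.5858 (local maximum); x = sqrt(2) + 2 ≈ 3.4142 (local minimum)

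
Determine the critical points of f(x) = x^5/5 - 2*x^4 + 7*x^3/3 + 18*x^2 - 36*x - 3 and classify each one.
f'(x) = x^4 - 8*x^3 + 7*x^2 + 36*x - 36

Solve f'(x) = 0:
  Factor: x^4 - 8*x^3 + 7*x^2 + 36*x - 36 = (x - 6)*(x - 3)*(x - 1)*(x + 2) = 0.
  ⇒ x = -2, 1, 3, 6

f''(x) = 4*x^3 - 24*x^2 + 14*x + 36
Second-derivative test at each critical point:
  f''(-2) = -120 < 0 → local maximum
  f''(1) = 30 > 0 → local minimum
  f''(3) = -30 < 0 → local maximum
  f''(6) = 120 > 0 → local minimum

Critical points: x = -2 (local maximum); x = 1 (local minimum); x = 3 (local maximum); x = 6 (local minimum)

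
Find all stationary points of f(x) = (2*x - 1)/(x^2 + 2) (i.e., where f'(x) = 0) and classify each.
f'(x) = 2*(-x^2 + x + 2)/(x^4 + 4*x^2 + 4)

Solve f'(x) = 0:
  f'(x) = -2*(x - 2)*(x + 1)/(x^2 + 2)^2; the denominator is positive wherever f is defined, so f'(x) = 0 ⇔ -2*x^2 + 2*x + 4 = 0.
  Factor: -2*x^2 + 2*x + 4 = -2*(x - 2)*(x + 1) = 0.
  ⇒ x = -1, 2

f''(x) = 2*(4*x^2*(2*x - 1) + (1 - 6*x)*(x^2 + 2))/(x^2 + 2)^3
Second-derivative test at each critical point:
  f''(-1) = 2/3 > 0 → local minimum
  f''(2) = -1/6 < 0 → local maximum

Critical points: x = -1 (local minimum); x = 2 (local maximum)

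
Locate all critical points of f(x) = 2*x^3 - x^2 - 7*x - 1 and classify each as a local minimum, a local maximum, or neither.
f'(x) = 6*x^2 - 2*x - 7

Solve f'(x) = 0:
  6*x^2 - 2*x - 7 = 0 has no rational roots; quadratic formula: x = (2 ± √172)/12.
  ⇒ x = 1/6 - sqrt(43)/6 ≈ -0.9262, 1/6 + sqrt(43)/6 ≈ 1.2596

f''(x) = 12*x - 2
Second-derivative test at each critical point:
  f''(-0.9262) = -13.1149 < 0 → local maximum
  f''(1.2596) = 13.1149 > 0 → local minimum

Critical points: x = 1/6 - sqrt(43)/6 ≈ -0.9262 (local maximum); x = 1/6 + sqrt(43)/6 ≈ 1.2596 (local minimum)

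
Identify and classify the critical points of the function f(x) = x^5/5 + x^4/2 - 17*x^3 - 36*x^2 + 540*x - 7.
f'(x) = x^4 + 2*x^3 - 51*x^2 - 72*x + 540

Solve f'(x) = 0:
  Factor: x^4 + 2*x^3 - 51*x^2 - 72*x + 540 = (x - 6)*(x - 3)*(x + 5)*(x + 6) = 0.
  ⇒ x = -6, -5, 3, 6

f''(x) = 4*x^3 + 6*x^2 - 102*x - 72
Second-derivative test at each critical point:
  f''(-6) = -108 < 0 → local maximum
  f''(-5) = 88 > 0 → local minimum
  f''(3) = -216 < 0 → local maximum
  f''(6) = 396 > 0 → local minimum

Critical points: x = -6 (local maximum); x = -5 (local minimum); x = 3 (local maximum); x = 6 (local minimum)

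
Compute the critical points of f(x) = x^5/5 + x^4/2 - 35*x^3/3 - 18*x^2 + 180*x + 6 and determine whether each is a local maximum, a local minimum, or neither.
f'(x) = x^4 + 2*x^3 - 35*x^2 - 36*x + 180

Solve f'(x) = 0:
  Factor: x^4 + 2*x^3 - 35*x^2 - 36*x + 180 = (x - 5)*(x - 2)*(x + 3)*(x + 6) = 0.
  ⇒ x = -6, -3, 2, 5

f''(x) = 4*x^3 + 6*x^2 - 70*x - 36
Second-derivative test at each critical point:
  f''(-6) = -264 < 0 → local maximum
  f''(-3) = 120 > 0 → local minimum
  f''(2) = -120 < 0 → local maximum
  f''(5) = 264 > 0 → local minimum

Critical points: x = -6 (local maximum); x = -3 (local minimum); x = 2 (local maximum); x = 5 (local minimum)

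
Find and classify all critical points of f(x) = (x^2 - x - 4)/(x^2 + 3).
f'(x) = (x^2 + 14*x - 3)/(x^4 + 6*x^2 + 9)

Solve f'(x) = 0:
  f'(x) = (x^2 + 14*x - 3)/(x^2 + 3)^2; the denominator is positive wherever f is defined, so f'(x) = 0 ⇔ x^2 + 14*x - 3 = 0.
  x^2 + 14*x - 3 = 0 has no rational roots; quadratic formula: x = (-14 ± √208)/2.
  ⇒ x = -2*sqrt(13) - 7 ≈ -14.2111, -7 + 2*sqrt(13) ≈ 0.2111

f''(x) = 2*(-x^3 - 21*x^2 + 9*x + 21)/(x^6 + 9*x^4 + 27*x^2 + 27)
Second-derivative test at each critical point:
  f''(-14.2111) = -3.433e-04 < 0 → local maximum
  f''(0.2111) = 1.5559 > 0 → local minimum

Critical points: x = -2*sqrt(13) - 7 ≈ -14.2111 (local maximum); x = -7 + 2*sqrt(13) ≈ 0.2111 (local minimum)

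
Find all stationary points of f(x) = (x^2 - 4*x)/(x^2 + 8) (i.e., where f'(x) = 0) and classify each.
f'(x) = 4*(x^2 + 4*x - 8)/(x^4 + 16*x^2 + 64)

Solve f'(x) = 0:
  f'(x) = 4*(x^2 + 4*x - 8)/(x^2 + 8)^2; the denominator is positive wherever f is defined, so f'(x) = 0 ⇔ 4*x^2 + 16*x - 32 = 0.
  Factor: 4*x^2 + 16*x - 32 = 4*(x^2 + 4*x - 8); x^2 + 4*x - 8 = 0 has no rational roots; quadratic formula: x = (-4 ± √48)/2.
  ⇒ x = -2*sqrt(3) - 2 ≈ -5.4641, -2 + 2*sqrt(3) ≈ 1.4641

f''(x) = 8*(-x^3 - 6*x^2 + 24*x + 16)/(x^6 + 24*x^4 + 192*x^2 + 512)
Second-derivative test at each critical point:
  f''(-5.4641) = -0.0193 < 0 → local maximum
  f''(1.4641) = 0.2693 > 0 → local minimum

Critical points: x = -2*sqrt(3) - 2 ≈ -5.4641 (local maximum); x = -2 + 2*sqrt(3) ≈ 1.4641 (local minimum)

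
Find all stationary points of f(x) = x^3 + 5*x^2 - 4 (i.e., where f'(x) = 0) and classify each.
f'(x) = x*(3*x + 10)

Solve f'(x) = 0:
  Factor: 3*x^2 + 10*x = x*(3*x + 10) = 0.
  ⇒ x = -10/3, 0

f''(x) = 6*x + 10
Second-derivative test at each critical point:
  f''(-10/3) = -10 < 0 → local maximum
  f''(0) = 10 > 0 → local minimum

Critical points: x = -10/3 (local maximum); x = 0 (local minimum)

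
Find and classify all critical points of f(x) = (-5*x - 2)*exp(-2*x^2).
f'(x) = (4*x*(5*x + 2) - 5)*exp(-2*x^2)

Solve f'(x) = 0:
  f'(x) = (20*x^2 + 8*x - 5)·exp(-2*x^2) and exp(-2*x^2) > 0 for every x, so f'(x) = 0 ⇔ 20*x^2 + 8*x - 5 = 0.
  20*x^2 + 8*x - 5 = 0 has no rational roots; quadratic formula: x = (-8 ± √464)/40.
  ⇒ x = -sqrt(29)/10 - 1/5 ≈ -0.7385, -1/5 + sqrt(29)/10 ≈ 0.3385

f''(x) = 4*(-20*x^3 - 8*x^2 + 15*x + 2)*exp(-2*x^2)
Second-derivative test at each critical point:
  f''(-0.7385) = -7.2364 < 0 → local maximum
  f''(0.3385) = 17.1287 > 0 → local minimum

Critical points: x = -sqrt(29)/10 - 1/5 ≈ -0.7385 (local maximum); x = -1/5 + sqrt(29)/10 ≈ 0.3385 (local minimum)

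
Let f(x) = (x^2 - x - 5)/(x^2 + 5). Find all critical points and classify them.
f'(x) = (x^2 + 20*x - 5)/(x^4 + 10*x^2 + 25)

Solve f'(x) = 0:
  f'(x) = (x^2 + 20*x - 5)/(x^2 + 5)^2; the denominator is positive wherever f is defined, so f'(x) = 0 ⇔ x^2 + 20*x - 5 = 0.
  x^2 + 20*x - 5 = 0 has no rational roots; quadratic formula: x = (-20 ± √420)/2.
  ⇒ x = -sqrt(105) - 10 ≈ -20.2470, -10 + sqrt(105) ≈ 0.2470

f''(x) = 2*(-x^3 - 30*x^2 + 15*x + 50)/(x^6 + 15*x^4 + 75*x^2 + 125)
Second-derivative test at each critical point:
  f''(-20.2470) = -1.190e-04 < 0 → local maximum
  f''(0.2470) = 0.8001 > 0 → local minimum

Critical points: x = -sqrt(105) - 10 ≈ -20.2470 (local maximum); x = -10 + sqrt(105) ≈ 0.2470 (local minimum)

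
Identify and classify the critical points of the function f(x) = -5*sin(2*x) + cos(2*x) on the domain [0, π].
f'(x) = -2*sin(2*x) - 10*cos(2*x)

Solve f'(x) = 0 on [0, π]:
  f'(x) = 0 ⇔ -5*cos(2*x) = sin(2*x) ⇔ tan(2*x) = -5, i.e. 2*x = arctan(-5) + nπ; keep the solutions lying in [0, π].
  ⇒ x = -atan(5)/2 + pi/2 ≈ 0.8841, pi - atan(5)/2 ≈ 2.4549

f''(x) = 20*sin(2*x) - 4*cos(2*x)
Second-derivative test at each critical point:
  f''(0.8841) = 20.3961 > 0 → local minimum
  f''(2.4549) = -20.3961 < 0 → local maximum

Critical points: x = -atan(5)/2 + pi/2 ≈ 0.8841 (local minimum); x = pi - atan(5)/2 ≈ 2.4549 (local maximum)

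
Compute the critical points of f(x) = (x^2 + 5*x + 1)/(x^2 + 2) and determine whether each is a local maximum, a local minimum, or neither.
f'(x) = (-5*x^2 + 2*x + 10)/(x^4 + 4*x^2 + 4)

Solve f'(x) = 0:
  f'(x) = -(5*x^2 - 2*x - 10)/(x^2 + 2)^2; the denominator is positive wherever f is defined, so f'(x) = 0 ⇔ -5*x^2 + 2*x + 10 = 0.
  5*x^2 - 2*x - 10 = 0 has no rational roots; quadratic formula: x = (2 ± √204)/10.
  ⇒ x = 1/5 - sqrt(51)/5 ≈ -1.2283, 1/5 + sqrt(51)/5 ≈ 1.6283

f''(x) = 2*(5*x^3 - 3*x^2 - 30*x + 2)/(x^6 + 6*x^4 + 12*x^2 + 8)
Second-derivative test at each critical point:
  f''(-1.2283) = 1.1602 > 0 → local minimum
  f''(1.6283) = -0.6602 < 0 → local maximum

Critical points: x = 1/5 - sqrt(51)/5 ≈ -1.2283 (local minimum); x = 1/5 + sqrt(51)/5 ≈ 1.6283 (local maximum)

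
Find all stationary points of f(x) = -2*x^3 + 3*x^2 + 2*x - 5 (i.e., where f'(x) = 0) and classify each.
f'(x) = -6*x^2 + 6*x + 2

Solve f'(x) = 0:
  Factor: -6*x^2 + 6*x + 2 = -2*(3*x^2 - 3*x - 1); 3*x^2 - 3*x - 1 = 0 has no rational roots; quadratic formula: x = (3 ± √21)/6.
  ⇒ x = 1/2 - sqrt(21)/6 ≈ -0.2638, 1/2 + sqrt(21)/6 ≈ 1.2638

f''(x) = 6 - 12*x
Second-derivative test at each critical point:
  f''(-0.2638) = 9.1652 > 0 → local minimum
  f''(1.2638) = -9.1652 < 0 → local maximum

Critical points: x = 1/2 - sqrt(21)/6 ≈ -0.2638 (local minimum); x = 1/2 + sqrt(21)/6 ≈ 1.2638 (local maximum)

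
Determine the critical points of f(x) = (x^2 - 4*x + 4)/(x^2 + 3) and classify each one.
f'(x) = 2*(2*x^2 - x - 6)/(x^4 + 6*x^2 + 9)

Solve f'(x) = 0:
  f'(x) = 2*(x - 2)*(2*x + 3)/(x^2 + 3)^2; the denominator is positive wherever f is defined, so f'(x) = 0 ⇔ 4*x^2 - 2*x - 12 = 0.
  Factor: 4*x^2 - 2*x - 12 = 2*(x - 2)*(2*x + 3) = 0.
  ⇒ x = -3/2, 2

f''(x) = 2*(-4*x^3 + 3*x^2 + 36*x - 3)/(x^6 + 9*x^4 + 27*x^2 + 27)
Second-derivative test at each critical point:
  f''(-3/2) = -32/63 < 0 → local maximum
  f''(2) = 2/7 > 0 → local minimum

Critical points: x = -3/2 (local maximum); x = 2 (local minimum)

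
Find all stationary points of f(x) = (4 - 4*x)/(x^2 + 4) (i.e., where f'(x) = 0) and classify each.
f'(x) = 4*(-x^2 + 2*x*(x - 1) - 4)/(x^2 + 4)^2

Solve f'(x) = 0:
  f'(x) = 4*(x^2 - 2*x - 4)/(x^2 + 4)^2; the denominator is positive wherever f is defined, so f'(x) = 0 ⇔ 4*x^2 - 8*x - 16 = 0.
  Factor: 4*x^2 - 8*x - 16 = 4*(x^2 - 2*x - 4); x^2 - 2*x - 4 = 0 has no rational roots; quadratic formula: x = (2 ± √20)/2.
  ⇒ x = 1 - sqrt(5) ≈ -1.2361, 1 + sqrt(5) ≈ 3.2361

f''(x) = 8*(4*x^2*(1 - x) + (3*x - 1)*(x^2 + 4))/(x^2 + 4)^3
Second-derivative test at each critical point:
  f''(-1.2361) = -0.5854 < 0 → local maximum
  f''(3.2361) = 0.0854 > 0 → local minimum

Critical points: x = 1 - sqrt(5) ≈ -1.2361 (local maximum); x = 1 + sqrt(5) ≈ 3.2361 (local minimum)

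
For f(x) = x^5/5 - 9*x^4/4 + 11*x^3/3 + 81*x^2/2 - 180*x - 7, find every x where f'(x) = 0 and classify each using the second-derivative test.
f'(x) = x^4 - 9*x^3 + 11*x^2 + 81*x - 180

Solve f'(x) = 0:
  Factor: x^4 - 9*x^3 + 11*x^2 + 81*x - 180 = (x - 5)*(x - 4)*(x - 3)*(x + 3) = 0.
  ⇒ x = -3, 3, 4, 5

f''(x) = 4*x^3 - 27*x^2 + 22*x + 81
Second-derivative test at each critical point:
  f''(-3) = -336 < 0 → local maximum
  f''(3) = 12 > 0 → local minimum
  f''(4) = -7 < 0 → local maximum
  f''(5) = 16 > 0 → local minimum

Critical points: x = -3 (local maximum); x = 3 (local minimum); x = 4 (local maximum); x = 5 (local minimum)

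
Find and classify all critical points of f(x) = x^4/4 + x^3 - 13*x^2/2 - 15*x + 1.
f'(x) = x^3 + 3*x^2 - 13*x - 15

Solve f'(x) = 0:
  Factor: x^3 + 3*x^2 - 13*x - 15 = (x - 3)*(x + 1)*(x + 5) = 0.
  ⇒ x = -5, -1, 3

f''(x) = 3*x^2 + 6*x - 13
Second-derivative test at each critical point:
  f''(-5) = 32 > 0 → local minimum
  f''(-1) = -16 < 0 → local maximum
  f''(3) = 32 > 0 → local minimum

Critical points: x = -5 (local minimum); x = -1 (local maximum); x = 3 (local minimum)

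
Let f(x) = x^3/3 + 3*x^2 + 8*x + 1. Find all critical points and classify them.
f'(x) = x^2 + 6*x + 8

Solve f'(x) = 0:
  Factor: x^2 + 6*x + 8 = (x + 2)*(x + 4) = 0.
  ⇒ x = -4, -2

f''(x) = 2*x + 6
Second-derivative test at each critical point:
  f''(-4) = -2 < 0 → local maximum
  f''(-2) = 2 > 0 → local minimum

Critical points: x = -4 (local maximum); x = -2 (local minimum)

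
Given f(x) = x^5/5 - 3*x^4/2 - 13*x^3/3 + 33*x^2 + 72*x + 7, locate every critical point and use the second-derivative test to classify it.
f'(x) = x^4 - 6*x^3 - 13*x^2 + 66*x + 72

Solve f'(x) = 0:
  Factor: x^4 - 6*x^3 - 13*x^2 + 66*x + 72 = (x - 6)*(x - 4)*(x + 1)*(x + 3) = 0.
  ⇒ x = -3, -1, 4, 6

f''(x) = 4*x^3 - 18*x^2 - 26*x + 66
Second-derivative test at each critical point:
  f''(-3) = -126 < 0 → local maximum
  f''(-1) = 70 > 0 → local minimum
  f''(4) = -70 < 0 → local maximum
  f''(6) = 126 > 0 → local minimum

Critical points: x = -3 (local maximum); x = -1 (local minimum); x = 4 (local maximum); x = 6 (local minimum)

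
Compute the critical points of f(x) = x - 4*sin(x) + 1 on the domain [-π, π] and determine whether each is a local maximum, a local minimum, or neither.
f'(x) = 1 - 4*cos(x)

Solve f'(x) = 0 on [-π, π]:
  f'(x) = 0 ⇔ cos(x) = 1/4, i.e. x = ±arccos(1/4) + 2nπ; keep the solutions lying in [-π, π].
  ⇒ x = -acos(1/4) ≈ -1.3181, acos(1/4) ≈ 1.3181

f''(x) = 4*sin(x)
Second-derivative test at each critical point:
  f''(-1.3181) = -3.8730 < 0 → local maximum
  f''(1.3181) = 3.8730 > 0 → local minimum

Critical points: x = -acos(1/4) ≈ -1.3181 (local maximum); x = acos(1/4) ≈ 1.3181 (local minimum)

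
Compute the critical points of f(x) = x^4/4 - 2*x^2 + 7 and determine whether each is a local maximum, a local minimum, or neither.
f'(x) = x*(x^2 - 4)

Solve f'(x) = 0:
  Factor: x^3 - 4*x = x*(x - 2)*(x + 2) = 0.
  ⇒ x = -2, 0, 2

f''(x) = 3*x^2 - 4
Second-derivative test at each critical point:
  f''(-2) = 8 > 0 → local minimum
  f''(0) = -4 < 0 → local maximum
  f''(2) = 8 > 0 → local minimum

Critical points: x = -2 (local minimum); x = 0 (local maximum); x = 2 (local minimum)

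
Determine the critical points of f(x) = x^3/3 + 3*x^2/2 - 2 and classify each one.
f'(x) = x*(x + 3)

Solve f'(x) = 0:
  Factor: x^2 + 3*x = x*(x + 3) = 0.
  ⇒ x = -3, 0

f''(x) = 2*x + 3
Second-derivative test at each critical point:
  f''(-3) = -3 < 0 → local maximum
  f''(0) = 3 > 0 → local minimum

Critical points: x = -3 (local maximum); x = 0 (local minimum)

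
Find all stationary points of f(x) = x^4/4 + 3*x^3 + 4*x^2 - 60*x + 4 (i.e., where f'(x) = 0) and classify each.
f'(x) = x^3 + 9*x^2 + 8*x - 60

Solve f'(x) = 0:
  Factor: x^3 + 9*x^2 + 8*x - 60 = (x - 2)*(x + 5)*(x + 6) = 0.
  ⇒ x = -6, -5, 2

f''(x) = 3*x^2 + 18*x + 8
Second-derivative test at each critical point:
  f''(-6) = 8 > 0 → local minimum
  f''(-5) = -7 < 0 → local maximum
  f''(2) = 56 > 0 → local minimum

Critical points: x = -6 (local minimum); x = -5 (local maximum); x = 2 (local minimum)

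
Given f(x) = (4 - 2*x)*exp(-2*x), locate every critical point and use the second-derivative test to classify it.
f'(x) = 2*(2*x - 5)*exp(-2*x)

Solve f'(x) = 0:
  f'(x) = (4*x - 10)·exp(-2*x) and exp(-2*x) > 0 for every x, so f'(x) = 0 ⇔ 4*x - 10 = 0.
  Factor: 4*x - 10 = 2*(2*x - 5) = 0.
  ⇒ x = 5/2

f''(x) = 8*(3 - x)*exp(-2*x)
Second-derivative test at each critical point:
  f''(5/2) = 0.0270 > 0 → local minimum

Critical points: x = 5/2 (local minimum)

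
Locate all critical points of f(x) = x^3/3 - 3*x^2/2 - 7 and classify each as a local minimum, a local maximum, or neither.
f'(x) = x*(x - 3)

Solve f'(x) = 0:
  Factor: x^2 - 3*x = x*(x - 3) = 0.
  ⇒ x = 0, 3

f''(x) = 2*x - 3
Second-derivative test at each critical point:
  f''(0) = -3 < 0 → local maximum
  f''(3) = 3 > 0 → local minimum

Critical points: x = 0 (local maximum); x = 3 (local minimum)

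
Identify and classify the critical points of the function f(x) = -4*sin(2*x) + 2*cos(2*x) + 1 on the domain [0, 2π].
f'(x) = -4*sin(2*x) - 8*cos(2*x)

Solve f'(x) = 0 on [0, 2π]:
  f'(x) = 0 ⇔ -4*cos(2*x) = 2*sin(2*x) ⇔ tan(2*x) = -2, i.e. 2*x = arctan(-2) + nπ; keep the solutions lying in [0, 2π].
  ⇒ x = -atan(2)/2 + pi/2 ≈ 1.0172, pi - atan(2)/2 ≈ 2.5880, -atan(2)/2 + 3*pi/2 ≈ 4.1588, -atan(2)/2 + 2*pi ≈ 5.7296

f''(x) = 16*sin(2*x) - 8*cos(2*x)
Second-derivative test at each critical point:
  f''(1.0172) = 17.8885 > 0 → local minimum
  f''(2.5880) = -17.8885 < 0 → local maximum
  f''(4.1588) = 17.8885 > 0 → local minimum
  f''(5.7296) = -17.8885 < 0 → local maximum

Critical points: x = -atan(2)/2 + pi/2 ≈ 1.0172 (local minimum); x = pi - atan(2)/2 ≈ 2.5880 (local maximum); x = -atan(2)/2 + 3*pi/2 ≈ 4.1588 (local minimum); x = -atan(2)/2 + 2*pi ≈ 5.7296 (local maximum)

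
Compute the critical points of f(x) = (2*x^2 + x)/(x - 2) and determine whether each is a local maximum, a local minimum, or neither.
f'(x) = 2*(x^2 - 4*x - 1)/(x^2 - 4*x + 4)

Solve f'(x) = 0:
  f'(x) = 2*(x^2 - 4*x - 1)/(x - 2)^2; the denominator is positive wherever f is defined, so f'(x) = 0 ⇔ 2*x^2 - 8*x - 2 = 0.
  Factor: 2*x^2 - 8*x - 2 = 2*(x^2 - 4*x - 1); x^2 - 4*x - 1 = 0 has no rational roots; quadratic formula: x = (4 ± √20)/2.
  ⇒ x = 2 - sqrt(5) ≈ -0.2361, 2 + sqrt(5) ≈ 4.2361

f''(x) = 20/(x^3 - 6*x^2 + 12*x - 8)
Second-derivative test at each critical point:
  f''(-0.2361) = -1.7889 < 0 → local maximum
  f''(4.2361) = 1.7889 > 0 → local minimum

Critical points: x = 2 - sqrt(5) ≈ -0.2361 (local maximum); x = 2 + sqrt(5) ≈ 4.2361 (local minimum)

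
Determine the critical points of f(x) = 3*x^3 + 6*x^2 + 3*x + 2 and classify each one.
f'(x) = 9*x^2 + 12*x + 3

Solve f'(x) = 0:
  Factor: 9*x^2 + 12*x + 3 = 3*(x + 1)*(3*x + 1) = 0.
  ⇒ x = -1, -1/3

f''(x) = 18*x + 12
Second-derivative test at each critical point:
  f''(-1) = -6 < 0 → local maximum
  f''(-1/3) = 6 > 0 → local minimum

Critical points: x = -1 (local maximum); x = -1/3 (local minimum)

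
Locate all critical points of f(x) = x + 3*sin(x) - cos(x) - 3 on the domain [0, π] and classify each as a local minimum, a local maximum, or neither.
f'(x) = sin(x) + 3*cos(x) + 1

Solve f'(x) = 0 on [0, π]:
  f'(x) = 0 ⇔ sin(x) + 3*cos(x) = -1. Write the left side as R·cos(x + φ) with R = √(3² + (-1)²) = sqrt(10), cos φ = 3*sqrt(10)/10, sin φ = -sqrt(10)/10; then cos(x + φ) = -sqrt(10)/10. Solve for x and keep the solutions lying in [0, π].
  ⇒ x = pi - atan(4/3) ≈ 2.2143

f''(x) = -3*sin(x) + cos(x)
Second-derivative test at each critical point:
  f''(2.2143) = -3 < 0 → local maximum

Critical points: x = pi - atan(4/3) ≈ 2.2143 (local maximum)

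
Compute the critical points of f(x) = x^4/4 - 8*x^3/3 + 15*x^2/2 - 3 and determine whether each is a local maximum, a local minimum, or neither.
f'(x) = x*(x^2 - 8*x + 15)

Solve f'(x) = 0:
  Factor: x^3 - 8*x^2 + 15*x = x*(x - 5)*(x - 3) = 0.
  ⇒ x = 0, 3, 5

f''(x) = 3*x^2 - 16*x + 15
Second-derivative test at each critical point:
  f''(0) = 15 > 0 → local minimum
  f''(3) = -6 < 0 → local maximum
  f''(5) = 10 > 0 → local minimum

Critical points: x = 0 (local minimum); x = 3 (local maximum); x = 5 (local minimum)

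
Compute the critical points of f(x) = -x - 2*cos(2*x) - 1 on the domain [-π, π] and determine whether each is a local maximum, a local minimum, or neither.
f'(x) = 4*sin(2*x) - 1

Solve f'(x) = 0 on [-π, π]:
  f'(x) = 0 ⇔ sin(2*x) = 1/4, i.e. 2*x = arcsin(1/4) + 2nπ or 2*x = π − arcsin(1/4) + 2nπ; keep the solutions lying in [-π, π].
  ⇒ x = -pi + asin(1/4)/2 ≈ -3.0153, -pi/2 - asin(1/4)/2 ≈ -1.6971, asin(1/4)/2 ≈ 0.1263, -asin(1/4)/2 + pi/2 ≈ 1.4445

f''(x) = 8*cos(2*x)
Second-derivative test at each critical point:
  f''(-3.0153) = 7.7460 > 0 → local minimum
  f''(-1.6971) = -7.7460 < 0 → local maximum
  f''(0.1263) = 7.7460 > 0 → local minimum
  f''(1.4445) = -7.7460 < 0 → local maximum

Critical points: x = -pi + asin(1/4)/2 ≈ -3.0153 (local minimum); x = -pi/2 - asin(1/4)/2 ≈ -1.6971 (local maximum); x = asin(1/4)/2 ≈ 0.1263 (local minimum); x = -asin(1/4)/2 + pi/2 ≈ 1.4445 (local maximum)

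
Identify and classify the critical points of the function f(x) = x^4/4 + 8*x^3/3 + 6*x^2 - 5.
f'(x) = x*(x^2 + 8*x + 12)

Solve f'(x) = 0:
  Factor: x^3 + 8*x^2 + 12*x = x*(x + 2)*(x + 6) = 0.
  ⇒ x = -6, -2, 0

f''(x) = 3*x^2 + 16*x + 12
Second-derivative test at each critical point:
  f''(-6) = 24 > 0 → local minimum
  f''(-2) = -8 < 0 → local maximum
  f''(0) = 12 > 0 → local minimum

Critical points: x = -6 (local minimum); x = -2 (local maximum); x = 0 (local minimum)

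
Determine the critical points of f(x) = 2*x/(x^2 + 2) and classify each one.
f'(x) = 2*(2 - x^2)/(x^4 + 4*x^2 + 4)

Solve f'(x) = 0:
  f'(x) = -2*(x^2 - 2)/(x^2 + 2)^2; the denominator is positive wherever f is defined, so f'(x) = 0 ⇔ 4 - 2*x^2 = 0.
  Factor: 4 - 2*x^2 = -2*(x^2 - 2); x^2 - 2 = 0 has no rational roots; quadratic formula: x = (0 ± √8)/2.
  ⇒ x = -sqrt(2) ≈ -1.4142, sqrt(2) ≈ 1.4142

f''(x) = 4*x*(x^2 - 6)/(x^2 + 2)^3
Second-derivative test at each critical point:
  f''(-1.4142) = 0.3536 > 0 → local minimum
  f''(1.4142) = -0.3536 < 0 → local maximum

Critical points: x = -sqrt(2) ≈ -1.4142 (local minimum); x = sqrt(2) ≈ 1.4142 (local maximum)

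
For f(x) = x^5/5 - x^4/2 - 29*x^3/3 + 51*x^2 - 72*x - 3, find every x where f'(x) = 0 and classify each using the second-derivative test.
f'(x) = x^4 - 2*x^3 - 29*x^2 + 102*x - 72

Solve f'(x) = 0:
  Factor: x^4 - 2*x^3 - 29*x^2 + 102*x - 72 = (x - 4)*(x - 3)*(x - 1)*(x + 6) = 0.
  ⇒ x = -6, 1, 3, 4

f''(x) = 4*x^3 - 6*x^2 - 58*x + 102
Second-derivative test at each critical point:
  f''(-6) = -630 < 0 → local maximum
  f''(1) = 42 > 0 → local minimum
  f''(3) = -18 < 0 → local maximum
  f''(4) = 30 > 0 → local minimum

Critical points: x = -6 (local maximum); x = 1 (local minimum); x = 3 (local maximum); x = 4 (local minimum)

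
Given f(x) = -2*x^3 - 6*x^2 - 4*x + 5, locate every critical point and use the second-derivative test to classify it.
f'(x) = -6*x^2 - 12*x - 4

Solve f'(x) = 0:
  Factor: -6*x^2 - 12*x - 4 = -2*(3*x^2 + 6*x + 2); 3*x^2 + 6*x + 2 = 0 has no rational roots; quadratic formula: x = (-6 ± √12)/6.
  ⇒ x = -1 - sqrt(3)/3 ≈ -1.5774, -1 + sqrt(3)/3 ≈ -0.4226

f''(x) = -12*x - 12
Second-derivative test at each critical point:
  f''(-1.5774) = 6.9282 > 0 → local minimum
  f''(-0.4226) = -6.9282 < 0 → local maximum

Critical points: x = -1 - sqrt(3)/3 ≈ -1.5774 (local minimum); x = -1 + sqrt(3)/3 ≈ -0.4226 (local maximum)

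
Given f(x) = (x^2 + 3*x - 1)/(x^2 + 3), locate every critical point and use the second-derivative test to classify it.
f'(x) = (-3*x^2 + 8*x + 9)/(x^4 + 6*x^2 + 9)

Solve f'(x) = 0:
  f'(x) = -(3*x^2 - 8*x - 9)/(x^2 + 3)^2; the denominator is positive wherever f is defined, so f'(x) = 0 ⇔ -3*x^2 + 8*x + 9 = 0.
  3*x^2 - 8*x - 9 = 0 has no rational roots; quadratic formula: x = (8 ± √172)/6.
  ⇒ x = 4/3 - sqrt(43)/3 ≈ -0.8525, 4/3 + sqrt(43)/3 ≈ 3.5191

f''(x) = 6*(x^3 - 4*x^2 - 9*x + 4)/(x^6 + 9*x^4 + 27*x^2 + 27)
Second-derivative test at each critical point:
  f''(-0.8525) = 0.9443 > 0 → local minimum
  f''(3.5191) = -0.0554 < 0 → local maximum

Critical points: x = 4/3 - sqrt(43)/3 ≈ -0.8525 (local minimum); x = 4/3 + sqrt(43)/3 ≈ 3.5191 (local maximum)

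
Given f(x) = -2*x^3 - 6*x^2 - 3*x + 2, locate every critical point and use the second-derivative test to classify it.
f'(x) = -6*x^2 - 12*x - 3

Solve f'(x) = 0:
  Factor: -6*x^2 - 12*x - 3 = -3*(2*x^2 + 4*x + 1); 2*x^2 + 4*x + 1 = 0 has no rational roots; quadratic formula: x = (-4 ± √8)/4.
  ⇒ x = -1 - sqrt(2)/2 ≈ -1.7071, -1 + sqrt(2)/2 ≈ -0.2929

f''(x) = -12*x - 12
Second-derivative test at each critical point:
  f''(-1.7071) = 8.4853 > 0 → local minimum
  f''(-0.2929) = -8.4853 < 0 → local maximum

Critical points: x = -1 - sqrt(2)/2 ≈ -1.7071 (local minimum); x = -1 + sqrt(2)/2 ≈ -0.2929 (local maximum)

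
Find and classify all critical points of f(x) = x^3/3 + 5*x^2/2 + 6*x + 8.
f'(x) = x^2 + 5*x + 6

Solve f'(x) = 0:
  Factor: x^2 + 5*x + 6 = (x + 2)*(x + 3) = 0.
  ⇒ x = -3, -2

f''(x) = 2*x + 5
Second-derivative test at each critical point:
  f''(-3) = -1 < 0 → local maximum
  f''(-2) = 1 > 0 → local minimum

Critical points: x = -3 (local maximum); x = -2 (local minimum)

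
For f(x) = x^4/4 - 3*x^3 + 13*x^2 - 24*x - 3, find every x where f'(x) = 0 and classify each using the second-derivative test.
f'(x) = x^3 - 9*x^2 + 26*x - 24

Solve f'(x) = 0:
  Factor: x^3 - 9*x^2 + 26*x - 24 = (x - 4)*(x - 3)*(x - 2) = 0.
  ⇒ x = 2, 3, 4

f''(x) = 3*x^2 - 18*x + 26
Second-derivative test at each critical point:
  f''(2) = 2 > 0 → local minimum
  f''(3) = -1 < 0 → local maximum
  f''(4) = 2 > 0 → local minimum

Critical points: x = 2 (local minimum); x = 3 (local maximum); x = 4 (local minimum)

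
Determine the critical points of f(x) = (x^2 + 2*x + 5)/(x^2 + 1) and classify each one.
f'(x) = 2*(-x^2 - 4*x + 1)/(x^4 + 2*x^2 + 1)

Solve f'(x) = 0:
  f'(x) = -2*(x^2 + 4*x - 1)/(x^2 + 1)^2; the denominator is positive wherever f is defined, so f'(x) = 0 ⇔ -2*x^2 - 8*x + 2 = 0.
  Factor: -2*x^2 - 8*x + 2 = -2*(x^2 + 4*x - 1); x^2 + 4*x - 1 = 0 has no rational roots; quadratic formula: x = (-4 ± √20)/2.
  ⇒ x = -sqrt(5) - 2 ≈ -4.2361, -2 + sqrt(5) ≈ 0.2361

f''(x) = 4*(x^3 + 6*x^2 - 3*x - 2)/(x^6 + 3*x^4 + 3*x^2 + 1)
Second-derivative test at each critical point:
  f''(-4.2361) = 0.0249 > 0 → local minimum
  f''(0.2361) = -8.0249 < 0 → local maximum

Critical points: x = -sqrt(5) - 2 ≈ -4.2361 (local minimum); x = -2 + sqrt(5) ≈ 0.2361 (local maximum)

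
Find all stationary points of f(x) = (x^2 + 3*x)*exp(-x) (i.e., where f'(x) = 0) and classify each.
f'(x) = (-x^2 - x + 3)*exp(-x)

Solve f'(x) = 0:
  f'(x) = (-x^2 - x + 3)·exp(-x) and exp(-x) > 0 for every x, so f'(x) = 0 ⇔ -x^2 - x + 3 = 0.
  x^2 + x - 3 = 0 has no rational roots; quadratic formula: x = (-1 ± √13)/2.
  ⇒ x = -sqrt(13)/2 - 1/2 ≈ -2.3028, -1/2 + sqrt(13)/2 ≈ 1.3028

f''(x) = (x^2 - x - 4)*exp(-x)
Second-derivative test at each critical point:
  f''(-2.3028) = 36.0624 > 0 → local minimum
  f''(1.3028) = -0.9799 < 0 → local maximum

Critical points: x = -sqrt(13)/2 - 1/2 ≈ -2.3028 (local minimum); x = -1/2 + sqrt(13)/2 ≈ 1.3028 (local maximum)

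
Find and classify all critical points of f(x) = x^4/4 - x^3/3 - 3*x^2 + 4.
f'(x) = x*(x^2 - x - 6)

Solve f'(x) = 0:
  Factor: x^3 - x^2 - 6*x = x*(x - 3)*(x + 2) = 0.
  ⇒ x = -2, 0, 3

f''(x) = 3*x^2 - 2*x - 6
Second-derivative test at each critical point:
  f''(-2) = 10 > 0 → local minimum
  f''(0) = -6 < 0 → local maximum
  f''(3) = 15 > 0 → local minimum

Critical points: x = -2 (local minimum); x = 0 (local maximum); x = 3 (local minimum)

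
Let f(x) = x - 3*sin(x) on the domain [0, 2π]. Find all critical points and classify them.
f'(x) = 1 - 3*cos(x)

Solve f'(x) = 0 on [0, 2π]:
  f'(x) = 0 ⇔ cos(x) = 1/3, i.e. x = ±arccos(1/3) + 2nπ; keep the solutions lying in [0, 2π].
  ⇒ x = acos(1/3) ≈ 1.2310, -acos(1/3) + 2*pi ≈ 5.0522

f''(x) = 3*sin(x)
Second-derivative test at each critical point:
  f''(1.2310) = 2.8284 > 0 → local minimum
  f''(5.0522) = -2.8284 < 0 → local maximum

Critical points: x = acos(1/3) ≈ 1.2310 (local minimum); x = -acos(1/3) + 2*pi ≈ 5.0522 (local maximum)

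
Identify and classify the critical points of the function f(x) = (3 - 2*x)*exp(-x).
f'(x) = (2*x - 5)*exp(-x)

Solve f'(x) = 0:
  f'(x) = (2*x - 5)·exp(-x) and exp(-x) > 0 for every x, so f'(x) = 0 ⇔ 2*x - 5 = 0.
  2*x - 5 = 0.
  ⇒ x = 5/2

f''(x) = (7 - 2*x)*exp(-x)
Second-derivative test at each critical point:
  f''(5/2) = 0.1642 > 0 → local minimum

Critical points: x = 5/2 (local minimum)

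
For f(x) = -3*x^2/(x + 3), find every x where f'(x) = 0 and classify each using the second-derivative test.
f'(x) = 3*x*(-x - 6)/(x + 3)^2

Solve f'(x) = 0:
  f'(x) = -3*x*(x + 6)/(x + 3)^2; the denominator is positive wherever f is defined, so f'(x) = 0 ⇔ -3*x^2 - 18*x = 0.
  Factor: -3*x^2 - 18*x = -3*x*(x + 6) = 0.
  ⇒ x = -6, 0

f''(x) = -54/(x^3 + 9*x^2 + 27*x + 27)
Second-derivative test at each critical point:
  f''(-6) = 2 > 0 → local minimum
  f''(0) = -2 < 0 → local maximum

Critical points: x = -6 (local minimum); x = 0 (local maximum)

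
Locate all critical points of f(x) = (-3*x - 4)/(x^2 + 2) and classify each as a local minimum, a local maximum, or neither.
f'(x) = (3*x^2 + 8*x - 6)/(x^4 + 4*x^2 + 4)

Solve f'(x) = 0:
  f'(x) = (3*x^2 + 8*x - 6)/(x^2 + 2)^2; the denominator is positive wherever f is defined, so f'(x) = 0 ⇔ 3*x^2 + 8*x - 6 = 0.
  3*x^2 + 8*x - 6 = 0 has no rational roots; quadratic formula: x = (-8 ± √136)/6.
  ⇒ x = -sqrt(34)/3 - 4/3 ≈ -3.2770, -4/3 + sqrt(34)/3 ≈ 0.6103

f''(x) = 2*(-4*x^2*(3*x + 4) + (9*x + 4)*(x^2 + 2))/(x^2 + 2)^3
Second-derivative test at each critical point:
  f''(-3.2770) = -0.0719 < 0 → local maximum
  f''(0.6103) = 2.0719 > 0 → local minimum

Critical points: x = -sqrt(34)/3 - 4/3 ≈ -3.2770 (local maximum); x = -4/3 + sqrt(34)/3 ≈ 0.6103 (local minimum)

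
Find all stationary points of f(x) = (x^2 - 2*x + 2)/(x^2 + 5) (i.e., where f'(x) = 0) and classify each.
f'(x) = 2*(x^2 + 3*x - 5)/(x^4 + 10*x^2 + 25)

Solve f'(x) = 0:
  f'(x) = 2*(x^2 + 3*x - 5)/(x^2 + 5)^2; the denominator is positive wherever f is defined, so f'(x) = 0 ⇔ 2*x^2 + 6*x - 10 = 0.
  Factor: 2*x^2 + 6*x - 10 = 2*(x^2 + 3*x - 5); x^2 + 3*x - 5 = 0 has no rational roots; quadratic formula: x = (-3 ± √29)/2.
  ⇒ x = -sqrt(29)/2 - 3/2 ≈ -4.1926, -3/2 + sqrt(29)/2 ≈ 1.1926

f''(x) = 2*(-2*x^3 - 9*x^2 + 30*x + 15)/(x^6 + 15*x^4 + 75*x^2 + 125)
Second-derivative test at each critical point:
  f''(-4.1926) = -0.0211 < 0 → local maximum
  f''(1.1926) = 0.2611 > 0 → local minimum

Critical points: x = -sqrt(29)/2 - 3/2 ≈ -4.1926 (local maximum); x = -3/2 + sqrt(29)/2 ≈ 1.1926 (local minimum)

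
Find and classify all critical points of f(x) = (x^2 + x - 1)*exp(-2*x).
f'(x) = (3 - 2*x^2)*exp(-2*x)

Solve f'(x) = 0:
  f'(x) = (3 - 2*x^2)·exp(-2*x) and exp(-2*x) > 0 for every x, so f'(x) = 0 ⇔ 3 - 2*x^2 = 0.
  2*x^2 - 3 = 0 has no rational roots; quadratic formula: x = (0 ± √24)/4.
  ⇒ x = -sqrt(6)/2 ≈ -1.2247, sqrt(6)/2 ≈ 1.2247

f''(x) = 2*(2*x^2 - 2*x - 3)*exp(-2*x)
Second-derivative test at each critical point:
  f''(-1.2247) = 56.7421 > 0 → local minimum
  f''(1.2247) = -0.4230 < 0 → local maximum

Critical points: x = -sqrt(6)/2 ≈ -1.2247 (local minimum); x = sqrt(6)/2 ≈ 1.2247 (local maximum)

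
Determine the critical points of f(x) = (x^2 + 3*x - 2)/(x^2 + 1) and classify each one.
f'(x) = 3*(-x^2 + 2*x + 1)/(x^4 + 2*x^2 + 1)

Solve f'(x) = 0:
  f'(x) = -3*(x^2 - 2*x - 1)/(x^2 + 1)^2; the denominator is positive wherever f is defined, so f'(x) = 0 ⇔ -3*x^2 + 6*x + 3 = 0.
  Factor: -3*x^2 + 6*x + 3 = -3*(x^2 - 2*x - 1); x^2 - 2*x - 1 = 0 has no rational roots; quadratic formula: x = (2 ± √8)/2.
  ⇒ x = 1 - sqrt(2) ≈ -0.4142, 1 + sqrt(2) ≈ 2.4142

f''(x) = 6*(x^3 - 3*x^2 - 3*x + 1)/(x^6 + 3*x^4 + 3*x^2 + 1)
Second-derivative test at each critical point:
  f''(-0.4142) = 6.1820 > 0 → local minimum
  f''(2.4142) = -0.1820 < 0 → local maximum

Critical points: x = 1 - sqrt(2) ≈ -0.4142 (local minimum); x = 1 + sqrt(2) ≈ 2.4142 (local maximum)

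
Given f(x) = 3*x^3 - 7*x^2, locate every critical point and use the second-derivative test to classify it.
f'(x) = x*(9*x - 14)

Solve f'(x) = 0:
  Factor: 9*x^2 - 14*x = x*(9*x - 14) = 0.
  ⇒ x = 0, 14/9

f''(x) = 18*x - 14
Second-derivative test at each critical point:
  f''(0) = -14 < 0 → local maximum
  f''(14/9) = 14 > 0 → local minimum

Critical points: x = 0 (local maximum); x = 14/9 (local minimum)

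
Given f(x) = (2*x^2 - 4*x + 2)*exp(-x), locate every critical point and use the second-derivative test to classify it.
f'(x) = 2*(-x^2 + 4*x - 3)*exp(-x)

Solve f'(x) = 0:
  f'(x) = (-2*x^2 + 8*x - 6)·exp(-x) and exp(-x) > 0 for every x, so f'(x) = 0 ⇔ -2*x^2 + 8*x - 6 = 0.
  Factor: -2*x^2 + 8*x - 6 = -2*(x - 3)*(x - 1) = 0.
  ⇒ x = 1, 3

f''(x) = 2*(x^2 - 6*x + 7)*exp(-x)
Second-derivative test at each critical point:
  f''(1) = 1.4715 > 0 → local minimum
  f''(3) = -0.1991 < 0 → local maximum

Critical points: x = 1 (local minimum); x = 3 (local maximum)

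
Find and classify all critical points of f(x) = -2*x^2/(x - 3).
f'(x) = 2*x*(6 - x)/(x - 3)^2

Solve f'(x) = 0:
  f'(x) = -2*x*(x - 6)/(x - 3)^2; the denominator is positive wherever f is defined, so f'(x) = 0 ⇔ -2*x^2 + 12*x = 0.
  Factor: -2*x^2 + 12*x = -2*x*(x - 6) = 0.
  ⇒ x = 0, 6

f''(x) = -36/(x^3 - 9*x^2 + 27*x - 27)
Second-derivative test at each critical point:
  f''(0) = 4/3 > 0 → local minimum
  f''(6) = -4/3 < 0 → local maximum

Critical points: x = 0 (local minimum); x = 6 (local maximum)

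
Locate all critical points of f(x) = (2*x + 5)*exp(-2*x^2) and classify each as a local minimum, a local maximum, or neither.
f'(x) = 2*(-2*x*(2*x + 5) + 1)*exp(-2*x^2)

Solve f'(x) = 0:
  f'(x) = (-8*x^2 - 20*x + 2)·exp(-2*x^2) and exp(-2*x^2) > 0 for every x, so f'(x) = 0 ⇔ -8*x^2 - 20*x + 2 = 0.
  Factor: -8*x^2 - 20*x + 2 = -2*(4*x^2 + 10*x - 1); 4*x^2 + 10*x - 1 = 0 has no rational roots; quadratic formula: x = (-10 ± √116)/8.
  ⇒ x = -sqrt(29)/4 - 5/4 ≈ -2.5963, -5/4 + sqrt(29)/4 ≈ 0.0963

f''(x) = 4*(4*x^2*(2*x + 5) - 6*x - 5)*exp(-2*x^2)
Second-derivative test at each critical point:
  f''(-2.5963) = 3.008e-05 > 0 → local minimum
  f''(0.0963) = -21.1449 < 0 → local maximum

Critical points: x = -sqrt(29)/4 - 5/4 ≈ -2.5963 (local minimum); x = -5/4 + sqrt(29)/4 ≈ 0.0963 (local maximum)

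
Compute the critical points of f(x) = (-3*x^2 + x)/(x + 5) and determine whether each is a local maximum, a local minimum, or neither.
f'(x) = (-3*x^2 - 30*x + 5)/(x^2 + 10*x + 25)

Solve f'(x) = 0:
  f'(x) = -(3*x^2 + 30*x - 5)/(x + 5)^2; the denominator is positive wherever f is defined, so f'(x) = 0 ⇔ -3*x^2 - 30*x + 5 = 0.
  3*x^2 + 30*x - 5 = 0 has no rational roots; quadratic formula: x = (-30 ± √960)/6.
  ⇒ x = -4*sqrt(15)/3 - 5 ≈ -10.1640, -5 + 4*sqrt(15)/3 ≈ 0.1640

f''(x) = -160/(x^3 + 15*x^2 + 75*x + 125)
Second-derivative test at each critical point:
  f''(-10.1640) = 1.1619 > 0 → local minimum
  f''(0.1640) = -1.1619 < 0 → local maximum

Critical points: x = -4*sqrt(15)/3 - 5 ≈ -10.1640 (local minimum); x = -5 + 4*sqrt(15)/3 ≈ 0.1640 (local maximum)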